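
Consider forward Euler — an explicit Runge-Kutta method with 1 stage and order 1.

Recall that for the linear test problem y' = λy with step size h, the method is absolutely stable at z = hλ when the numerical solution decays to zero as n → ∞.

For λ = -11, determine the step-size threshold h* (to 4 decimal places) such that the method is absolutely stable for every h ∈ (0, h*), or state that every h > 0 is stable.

(-2.0000,0); λ=-11 ⇒ h* = 0.1818.

With y'=λy (z=hλ):
  order 1, 1-stage ⇒ R(z)=1+z
  (e.g. R(-1.4)=-0.40000, |R|=0.40000)

Need |R(x)|<1, x<0.
x=-1.4: |R|=0.4000
|R(-2.38)|=1.3800 |R(-1.7)|=0.7000 |R(-0.59)|=0.4100
Bisect:
  x_lo=-2.7362 |R|=1.7362  x_hi=-0.2485 |R|=0.7515
  mid=-1.49231 |R|=0.49231 →hi
  mid=-2.11424 |R|=1.11424 →lo
  mid=-1.80327 |R|=0.80327 →hi
  mid=-1.95875 |R|=0.95875 →hi
  mid=-2.03650 |R|=1.03650 →lo
  mid=-1.99762 |R|=0.99762 →hi
  mid=-2.01706 |R|=1.01706 →lo
  mid=-2.00734 |R|=1.00734 →lo
  mid=-2.00248 |R|=1.00248 →lo
  mid=-2.00005 |R|=1.00005 →lo
  ...
  [-2.00005,-1.99990] ⇒ x*=-2.0000
Stable set (-2.0000, 0).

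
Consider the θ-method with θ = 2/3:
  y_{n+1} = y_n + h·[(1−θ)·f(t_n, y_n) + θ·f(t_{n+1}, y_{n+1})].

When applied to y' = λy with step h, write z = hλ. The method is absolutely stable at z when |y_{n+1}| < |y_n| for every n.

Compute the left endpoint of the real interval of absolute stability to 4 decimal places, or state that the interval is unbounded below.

unbounded; (−∞, 0).

With y'=λy (z=hλ):
  y_{n+1} = y_n + z·[1/3·y_n + 2/3·y_{n+1}] ⇒ (1 − 2/3z)y_{n+1} = (1 + 1/3z)y_n
  so R(z) = (1 + 1/3z)/(1 − 2/3z).

Need |R(x)|<1, x<0.
x=-0.88: |R|=0.4454
x=-2: |R|=0.1429
x=-10: |R|=0.3043
x=-100: |R|=0.4778
θ=2/3≥1/2 ⇒ |1+1/3x|<|1−2/3x| ∀x<0 ⇒ stable on all of ℝ⁻.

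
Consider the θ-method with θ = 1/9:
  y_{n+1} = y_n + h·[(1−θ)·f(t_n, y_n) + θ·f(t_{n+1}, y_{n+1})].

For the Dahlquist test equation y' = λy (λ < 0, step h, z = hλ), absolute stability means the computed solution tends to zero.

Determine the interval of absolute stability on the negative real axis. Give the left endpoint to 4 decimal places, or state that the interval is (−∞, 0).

With y'=λy (z=hλ):
  y_{n+1} = y_n + z·[8/9·y_n + 1/9·y_{n+1}] ⇒ (1 − 1/9z)y_{n+1} = (1 + 8/9z)y_n
  Hence R(z) = (1 + 8/9z)/(1 − 1/9z).

Solve |R(x)|<1 on ℝ⁻.
x=-0.59: |R|=0.4463
R=−1: 1+8/9x = −1+1/9x ⇒ -7/9x=2 ⇒ x=2/(-7/9)=-2.5714
Confirm numerically:
  x=-2.498: |R|=0.95530 <1
  x=-2.377: |R|=0.88037 <1
  x=-1.307: |R|=0.14126 <1
  x=-3.134: |R|=1.32454 >1
  x=-2.871: |R|=1.17665 >1
  x=-2.842: |R|=1.15994 >1
Stable set (-2.5714, 0).

z∈(-2.5714,0).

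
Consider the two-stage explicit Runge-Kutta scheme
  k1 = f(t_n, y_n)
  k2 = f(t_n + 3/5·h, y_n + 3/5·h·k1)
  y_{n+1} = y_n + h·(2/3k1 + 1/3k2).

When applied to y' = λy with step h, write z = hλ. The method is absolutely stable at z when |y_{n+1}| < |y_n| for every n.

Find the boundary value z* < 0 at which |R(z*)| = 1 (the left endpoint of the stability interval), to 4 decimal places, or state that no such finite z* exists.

Set f=λy, z=hλ:
  k1=λy_n ⇒ h·k1=z·y_n;  k2=λ(1+3/5z)y_n ⇒ h·k2=z(1+3/5z)y_n
  y_{n+1}/y_n = 1 + 2/3z + 1/3z(1+3/5z) = 1 + z + 1/5z²
  Hence R(z) = 1 + z + 1/5z².

Solve |R(x)|<1 on ℝ⁻.
x=-1.73: |R|=0.1314
R=1: x+1/5x²=0 ⇒ x=−5=-5.0000; min R=1−1/(4·1/5)=-0.2500>−1
Confirm numerically:
  x=-4.395: |R|=0.46821 <1
  x=-3.842: |R|=0.11019 <1
  x=-3.184: |R|=0.15643 <1
  x=-3.146: |R|=0.16654 <1
  x=-5.490: |R|=1.53802 >1
  x=-5.414: |R|=1.44828 >1
  x=-5.023: |R|=1.02311 >1
Interval (-5.0000, 0).

z* = -5.0000.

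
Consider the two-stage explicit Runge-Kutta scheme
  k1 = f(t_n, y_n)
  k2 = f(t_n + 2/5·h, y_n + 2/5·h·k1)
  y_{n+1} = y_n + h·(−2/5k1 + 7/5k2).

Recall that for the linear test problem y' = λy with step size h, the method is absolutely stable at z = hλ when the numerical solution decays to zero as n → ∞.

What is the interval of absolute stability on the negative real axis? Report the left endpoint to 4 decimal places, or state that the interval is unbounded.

Test eqn y'=λy, z=hλ:
  k1=λy_n ⇒ h·k1=z·y_n;  k2=λ(1+2/5z)y_n ⇒ h·k2=z(1+2/5z)y_n
  y_{n+1}/y_n = 1 − 2/5z + 7/5z(1+2/5z) = 1 + z + 14/25z²
  ⇒ R(z) = 1 + z + 14/25z².

Boundary: |R(x)|=1, x<0.
x=-0.63: |R|=0.5923
R=1: x+14/25x²=0 ⇒ x=−25/14=-1.7857; min R=1−1/(4·14/25)=0.5536>−1
Confirm numerically:
  x=-1.592: |R|=0.82730 <1
  x=-1.144: |R|=0.58889 <1
  x=-1.126: |R|=0.58401 <1
  x=-0.982: |R|=0.55802 <1
  x=-2.383: |R|=1.79707 >1
  x=-2.349: |R|=1.74097 >1
Stable set (-1.7857, 0).

(-1.7857, 0).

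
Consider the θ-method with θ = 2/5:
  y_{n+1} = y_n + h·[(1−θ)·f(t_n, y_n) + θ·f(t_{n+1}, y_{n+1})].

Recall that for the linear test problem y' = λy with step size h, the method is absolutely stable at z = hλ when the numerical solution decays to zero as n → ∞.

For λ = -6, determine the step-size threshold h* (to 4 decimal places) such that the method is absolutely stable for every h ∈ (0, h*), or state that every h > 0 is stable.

Set f=λy, z=hλ:
  y_{n+1} = y_n + z·[3/5·y_n + 2/5·y_{n+1}] ⇒ (1 − 2/5z)y_{n+1} = (1 + 3/5z)y_n
  so R(z) = (1 + 3/5z)/(1 − 2/5z).

Find x<0 with |R(x)|<1.
x=-0.66: |R|=0.4778
R=−1: 1+3/5x = −1+2/5x ⇒ -1/5x=2 ⇒ x=2/(-1/5)=-10.0000
Confirm numerically:
  x=-8.571: |R|=0.93546 <1
  x=-7.398: |R|=0.86856 <1
  x=-6.247: |R|=0.78547 <1
  x=-4.607: |R|=0.62059 <1
  x=-10.492: |R|=1.01893 >1
  x=-10.350: |R|=1.01362 >1
  x=-10.281: |R|=1.01099 >1
Interval (-10.0000, 0).

(-10.0000,0); λ=-6 ⇒ h* = (10)/6 = 1.6667.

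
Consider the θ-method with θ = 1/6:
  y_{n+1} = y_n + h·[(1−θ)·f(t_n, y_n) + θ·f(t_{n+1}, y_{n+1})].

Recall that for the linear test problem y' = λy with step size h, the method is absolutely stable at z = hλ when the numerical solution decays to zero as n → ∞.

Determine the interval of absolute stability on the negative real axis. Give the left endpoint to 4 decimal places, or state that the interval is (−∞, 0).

With y'=λy (z=hλ):
  y_{n+1} = y_n + z·[5/6·y_n + 1/6·y_{n+1}] ⇒ (1 − 1/6z)y_{n+1} = (1 + 5/6z)y_n
  ⇒ R(z) = (1 + 5/6z)/(1 − 1/6z).

Need |R(x)|<1, x<0.
x=-1.22: |R|=0.0139
R=−1: 1+5/6x = −1+1/6x ⇒ -2/3x=2 ⇒ x=2/(-2/3)=-3.0000
Confirm numerically:
  x=-2.844: |R|=0.92944 <1
  x=-2.581: |R|=0.80468 <1
  x=-1.428: |R|=0.15347 <1
  x=-3.278: |R|=1.11985 >1
  x=-3.143: |R|=1.06256 >1
Interval (-3.0000, 0).

(-3.0000, 0).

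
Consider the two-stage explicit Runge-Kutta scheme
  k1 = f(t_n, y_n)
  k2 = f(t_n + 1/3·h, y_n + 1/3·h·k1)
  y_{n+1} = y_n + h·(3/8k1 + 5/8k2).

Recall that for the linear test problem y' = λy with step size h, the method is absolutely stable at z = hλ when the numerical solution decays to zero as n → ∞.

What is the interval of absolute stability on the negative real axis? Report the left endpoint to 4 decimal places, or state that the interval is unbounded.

With y'=λy (z=hλ):
  k1=λy_n ⇒ h·k1=z·y_n;  k2=λ(1+1/3z)y_n ⇒ h·k2=z(1+1/3z)y_n
  y_{n+1}/y_n = 1 + 3/8z + 5/8z(1+1/3z) = 1 + z + 5/24z²
  ⇒ R(z) = 1 + z + 5/24z².

Need |R(x)|<1, x<0.
x=-1.74: |R|=0.1092
R=1: x+5/24x²=0 ⇒ x=−24/5=-4.8000; min R=1−1/(4·5/24)=-0.2000>−1
Confirm numerically:
  x=-3.319: |R|=0.02405 <1
  x=-3.057: |R|=0.11007 <1
  x=-2.696: |R|=0.18175 <1
  x=-2.400: |R|=0.20000 <1
  x=-5.231: |R|=1.46970 >1
  x=-5.172: |R|=1.40083 >1
Interval (-4.8000, 0).

(-4.8000, 0).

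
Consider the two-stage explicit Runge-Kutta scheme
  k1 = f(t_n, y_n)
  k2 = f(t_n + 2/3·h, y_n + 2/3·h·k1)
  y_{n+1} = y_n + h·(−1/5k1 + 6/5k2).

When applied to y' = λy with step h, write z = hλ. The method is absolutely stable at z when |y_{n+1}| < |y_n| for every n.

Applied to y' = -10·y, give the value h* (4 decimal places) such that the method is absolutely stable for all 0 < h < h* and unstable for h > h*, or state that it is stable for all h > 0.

(-1.2500,0); λ=-10 ⇒ h* = (5/4)/10 = 0.1250.

On y'=λy, z=hλ:
  k1=λy_n ⇒ h·k1=z·y_n;  k2=λ(1+2/3z)y_n ⇒ h·k2=z(1+2/3z)y_n
  y_{n+1}/y_n = 1 − 1/5z + 6/5z(1+2/3z) = 1 + z + 4/5z²
  Hence R(z) = 1 + z + 4/5z².

Find x<0 with |R(x)|<1.
x=-0.31: |R|=0.7669
R=1: x+4/5x²=0 ⇒ x=−5/4=-1.2500; min R=1−1/(4·4/5)=0.6875>−1
Confirm numerically:
  x=-0.689: |R|=0.69078 <1
  x=-0.624: |R|=0.68750 <1
  x=-0.596: |R|=0.68817 <1
  x=-1.602: |R|=1.45112 >1
  x=-1.468: |R|=1.25602 >1
  x=-1.356: |R|=1.11499 >1
So |R|<1 on (-1.2500, 0).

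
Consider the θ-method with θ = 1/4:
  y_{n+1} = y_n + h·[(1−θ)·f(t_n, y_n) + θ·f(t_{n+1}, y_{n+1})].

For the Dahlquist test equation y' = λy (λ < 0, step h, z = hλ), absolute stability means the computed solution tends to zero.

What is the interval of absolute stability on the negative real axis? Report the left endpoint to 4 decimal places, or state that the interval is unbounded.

Set f=λy, z=hλ:
  y_{n+1} = y_n + z·[3/4·y_n + 1/4·y_{n+1}] ⇒ (1 − 1/4z)y_{n+1} = (1 + 3/4z)y_n
  R(z) = (1 + 3/4z)/(1 − 1/4z).

Find x<0 with |R(x)|<1.
x=-0.31: |R|=0.7123
R=−1: 1+3/4x = −1+1/4x ⇒ -1/2x=2 ⇒ x=2/(-1/2)=-4.0000
Confirm numerically:
  x=-3.016: |R|=0.71950 <1
  x=-2.762: |R|=0.63384 <1
  x=-2.122: |R|=0.38648 <1
  x=-4.555: |R|=1.12975 >1
  x=-4.381: |R|=1.09092 >1
  x=-4.210: |R|=1.05116 >1
So |R|<1 on (-4.0000, 0).

(-4.0000, 0).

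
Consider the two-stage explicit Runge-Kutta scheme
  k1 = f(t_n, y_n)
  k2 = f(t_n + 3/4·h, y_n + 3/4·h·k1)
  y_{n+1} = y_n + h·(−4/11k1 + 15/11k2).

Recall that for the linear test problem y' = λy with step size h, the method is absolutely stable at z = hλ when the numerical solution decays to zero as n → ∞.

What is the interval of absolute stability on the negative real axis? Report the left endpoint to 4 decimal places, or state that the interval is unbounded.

On y'=λy, z=hλ:
  k1=λy_n ⇒ h·k1=z·y_n;  k2=λ(1+3/4z)y_n ⇒ h·k2=z(1+3/4z)y_n
  y_{n+1}/y_n = 1 − 4/11z + 15/11z(1+3/4z) = 1 + z + 45/44z²
  Hence R(z) = 1 + z + 45/44z².

Find x<0 with |R(x)|<1.
x=-1.4: |R|=1.6045
R=1: x+45/44x²=0 ⇒ x=−44/45=-0.9778; min R=1−1/(4·45/44)=0.7556>−1
Confirm numerically:
  x=-0.929: |R|=0.95366 <1
  x=-0.825: |R|=0.87109 <1
  x=-0.802: |R|=0.85582 <1
  x=-0.529: |R|=0.75720 <1
  x=-1.453: |R|=1.70619 >1
  x=-1.312: |R|=1.44847 >1
  x=-1.212: |R|=1.29033 >1
Stable set (-0.9778, 0).

(-0.9778, 0).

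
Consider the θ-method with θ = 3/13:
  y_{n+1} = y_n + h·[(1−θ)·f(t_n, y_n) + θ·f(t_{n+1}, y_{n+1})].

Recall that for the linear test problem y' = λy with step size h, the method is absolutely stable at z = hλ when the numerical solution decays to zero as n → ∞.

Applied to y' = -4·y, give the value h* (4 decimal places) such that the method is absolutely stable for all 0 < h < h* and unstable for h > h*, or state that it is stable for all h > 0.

(-3.7143,0); λ=-4 ⇒ h* = (26/7)/4 = 0.9286.

With y'=λy (z=hλ):
  y_{n+1} = y_n + z·[10/13·y_n + 3/13·y_{n+1}] ⇒ (1 − 3/13z)y_{n+1} = (1 + 10/13z)y_n
  R(z) = (1 + 10/13z)/(1 − 3/13z).

Find x<0 with |R(x)|<1.
x=-0.69: |R|=0.4048
R=−1: 1+10/13x = −1+3/13x ⇒ -7/13x=2 ⇒ x=2/(-7/13)=-3.7143
Confirm numerically:
  x=-2.382: |R|=0.53708 <1
  x=-1.947: |R|=0.34340 <1
  x=-1.867: |R|=0.30482 <1
  x=-4.258: |R|=1.14767 >1
  x=-4.214: |R|=1.13642 >1
  x=-3.755: |R|=1.01175 >1
Interval (-3.7143, 0).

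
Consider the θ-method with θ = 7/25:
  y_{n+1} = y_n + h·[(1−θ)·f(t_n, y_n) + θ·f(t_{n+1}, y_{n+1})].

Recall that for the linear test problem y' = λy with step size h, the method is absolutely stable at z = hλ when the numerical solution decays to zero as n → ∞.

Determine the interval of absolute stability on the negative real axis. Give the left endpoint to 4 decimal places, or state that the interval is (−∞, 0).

Test eqn y'=λy, z=hλ:
  y_{n+1} = y_n + z·[18/25·y_n + 7/25·y_{n+1}] ⇒ (1 − 7/25z)y_{n+1} = (1 + 18/25z)y_n
  ⇒ R(z) = (1 + 18/25z)/(1 − 7/25z).

Boundary: |R(x)|=1, x<0.
x=-0.81: |R|=0.3397
R=−1: 1+18/25x = −1+7/25x ⇒ -11/25x=2 ⇒ x=2/(-11/25)=-4.5455
Confirm numerically:
  x=-4.507: |R|=0.99252 <1
  x=-4.431: |R|=0.97752 <1
  x=-1.994: |R|=0.27958 <1
  x=-4.975: |R|=1.07898 >1
  x=-4.675: |R|=1.02469 >1
  x=-4.628: |R|=1.01582 >1
Interval (-4.5455, 0).

z∈(-4.5455,0).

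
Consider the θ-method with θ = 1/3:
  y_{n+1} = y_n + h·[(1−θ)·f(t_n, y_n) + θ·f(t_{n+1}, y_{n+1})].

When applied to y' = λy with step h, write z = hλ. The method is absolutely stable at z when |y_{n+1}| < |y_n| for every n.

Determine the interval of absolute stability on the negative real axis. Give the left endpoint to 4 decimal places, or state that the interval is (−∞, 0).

Test eqn y'=λy, z=hλ:
  y_{n+1} = y_n + z·[2/3·y_n + 1/3·y_{n+1}] ⇒ (1 − 1/3z)y_{n+1} = (1 + 2/3z)y_n
  ⇒ R(z) = (1 + 2/3z)/(1 − 1/3z).

Boundary: |R(x)|=1, x<0.
x=-0.37: |R|=0.6706
R=−1: 1+2/3x = −1+1/3x ⇒ -1/3x=2 ⇒ x=2/(-1/3)=-6.0000
Confirm numerically:
  x=-4.821: |R|=0.84925 <1
  x=-4.537: |R|=0.80589 <1
  x=-4.314: |R|=0.76948 <1
  x=-3.396: |R|=0.59287 <1
  x=-6.560: |R|=1.05858 >1
  x=-6.297: |R|=1.03195 >1
So |R|<1 on (-6.0000, 0).

(-6.0000, 0).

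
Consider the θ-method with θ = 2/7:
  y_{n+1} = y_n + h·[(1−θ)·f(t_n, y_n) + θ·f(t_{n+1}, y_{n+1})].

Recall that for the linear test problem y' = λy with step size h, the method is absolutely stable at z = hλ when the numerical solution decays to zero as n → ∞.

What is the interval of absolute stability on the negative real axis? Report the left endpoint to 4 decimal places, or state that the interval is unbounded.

Set f=λy, z=hλ:
  y_{n+1} = y_n + z·[5/7·y_n + 2/7·y_{n+1}] ⇒ (1 − 2/7z)y_{n+1} = (1 + 5/7z)y_n
  so R(z) = (1 + 5/7z)/(1 − 2/7z).

Find x<0 with |R(x)|<1.
x=-1.47: |R|=0.0352
R=−1: 1+5/7x = −1+2/7x ⇒ -3/7x=2 ⇒ x=2/(-3/7)=-4.6667
Confirm numerically:
  x=-4.322: |R|=0.93390 <1
  x=-3.735: |R|=0.80684 <1
  x=-3.328: |R|=0.70592 <1
  x=-3.036: |R|=0.62576 <1
  x=-5.189: |R|=1.09017 >1
  x=-5.113: |R|=1.07773 >1
Stable set (-4.6667, 0).

(-4.6667, 0).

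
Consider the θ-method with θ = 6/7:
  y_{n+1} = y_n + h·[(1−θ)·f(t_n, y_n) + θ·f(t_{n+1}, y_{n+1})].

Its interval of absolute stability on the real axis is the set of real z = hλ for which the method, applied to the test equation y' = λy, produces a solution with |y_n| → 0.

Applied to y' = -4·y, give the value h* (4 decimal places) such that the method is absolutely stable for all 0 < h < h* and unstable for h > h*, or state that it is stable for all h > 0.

unbounded; (−∞, 0). Any h>0 works for λ=-4.

Set f=λy, z=hλ:
  y_{n+1} = y_n + z·[1/7·y_n + 6/7·y_{n+1}] ⇒ (1 − 6/7z)y_{n+1} = (1 + 1/7z)y_n
  so R(z) = (1 + 1/7z)/(1 − 6/7z).

Find x<0 with |R(x)|<1.
x=-1.78: |R|=0.2952
x=-2: |R|=0.2632
x=-10: |R|=0.0448
x=-100: |R|=0.1532
θ=6/7≥1/2 ⇒ |1+1/7x|<|1−6/7x| ∀x<0 ⇒ interval (−∞,0).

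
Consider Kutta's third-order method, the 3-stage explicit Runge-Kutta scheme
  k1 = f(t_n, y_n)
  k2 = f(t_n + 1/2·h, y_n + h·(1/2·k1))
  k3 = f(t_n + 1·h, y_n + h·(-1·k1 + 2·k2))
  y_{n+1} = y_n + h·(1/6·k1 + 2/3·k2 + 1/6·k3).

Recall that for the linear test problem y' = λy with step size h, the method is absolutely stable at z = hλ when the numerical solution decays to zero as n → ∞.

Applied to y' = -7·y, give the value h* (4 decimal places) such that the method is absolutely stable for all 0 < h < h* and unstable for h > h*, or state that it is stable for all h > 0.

(-2.5127,0); λ=-7 ⇒ h* = 0.3590.

With y'=λy (z=hλ):
  order 3, 3-stage ⇒ R(z)=1+z+z^2/2+z^3/6
  (e.g. R(-1)=0.33333, |R|=0.33333)

Find x<0 with |R(x)|<1.
x=-1: |R|=0.3333
|R(-1.75)|=0.1120 |R(-1.48)|=0.0749 |R(-0.7)|=0.4878
Bisect:
  x_lo=-3.1024 |R|=2.2668  x_hi=-0.2915 |R|=0.7469
  mid=-1.69695 |R|=0.07157 →hi
  mid=-2.39970 |R|=0.82356 →hi
  mid=-2.75107 |R|=1.43707 →lo
  mid=-2.57539 |R|=1.10600 →lo
  mid=-2.48754 |R|=0.95904 →hi
  mid=-2.53146 |R|=1.03104 →lo
  mid=-2.50950 |R|=0.99468 →hi
  mid=-2.52048 |R|=1.01277 →lo
  mid=-2.51499 |R|=1.00370 →lo
  ...
  [-2.51276,-2.51259] ⇒ x*=-2.5127
Interval (-2.5127, 0).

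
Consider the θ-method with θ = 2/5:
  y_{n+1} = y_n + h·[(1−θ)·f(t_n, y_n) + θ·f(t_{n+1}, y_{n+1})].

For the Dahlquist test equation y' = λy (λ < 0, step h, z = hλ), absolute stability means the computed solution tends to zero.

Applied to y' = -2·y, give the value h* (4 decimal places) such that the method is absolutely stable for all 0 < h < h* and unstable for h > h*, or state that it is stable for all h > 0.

With y'=λy (z=hλ):
  y_{n+1} = y_n + z·[3/5·y_n + 2/5·y_{n+1}] ⇒ (1 − 2/5z)y_{n+1} = (1 + 3/5z)y_n
  ⇒ R(z) = (1 + 3/5z)/(1 − 2/5z).

Find x<0 with |R(x)|<1.
x=-0.35: |R|=0.6930
R=−1: 1+3/5x = −1+2/5x ⇒ -1/5x=2 ⇒ x=2/(-1/5)=-10.0000
Confirm numerically:
  x=-9.028: |R|=0.95784 <1
  x=-7.486: |R|=0.87412 <1
  x=-6.567: |R|=0.81069 <1
  x=-5.475: |R|=0.71630 <1
  x=-10.503: |R|=1.01934 >1
  x=-10.482: |R|=1.01856 >1
  x=-10.184: |R|=1.00725 >1
Stable set (-10.0000, 0).

(-10.0000,0); λ=-2 ⇒ h* = (10)/2 = 5.0000.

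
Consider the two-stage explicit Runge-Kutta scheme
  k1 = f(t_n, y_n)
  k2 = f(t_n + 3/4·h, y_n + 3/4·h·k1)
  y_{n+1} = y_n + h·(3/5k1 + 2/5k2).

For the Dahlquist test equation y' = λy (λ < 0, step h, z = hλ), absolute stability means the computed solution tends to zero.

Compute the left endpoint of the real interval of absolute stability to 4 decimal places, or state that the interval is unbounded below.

On y'=λy, z=hλ:
  k1=λy_n ⇒ h·k1=z·y_n;  k2=λ(1+3/4z)y_n ⇒ h·k2=z(1+3/4z)y_n
  y_{n+1}/y_n = 1 + 3/5z + 2/5z(1+3/4z) = 1 + z + 3/10z²
  so R(z) = 1 + z + 3/10z².

Boundary: |R(x)|=1, x<0.
x=-0.62: |R|=0.4953
R=1: x+3/10x²=0 ⇒ x=−10/3=-3.3333; min R=1−1/(4·3/10)=0.1667>−1
Confirm numerically:
  x=-2.624: |R|=0.44161 <1
  x=-1.829: |R|=0.17457 <1
  x=-1.567: |R|=0.16965 <1
  x=-3.795: |R|=1.52561 >1
  x=-3.705: |R|=1.41311 >1
So |R|<1 on (-3.3333, 0).

left endpoint -3.3333.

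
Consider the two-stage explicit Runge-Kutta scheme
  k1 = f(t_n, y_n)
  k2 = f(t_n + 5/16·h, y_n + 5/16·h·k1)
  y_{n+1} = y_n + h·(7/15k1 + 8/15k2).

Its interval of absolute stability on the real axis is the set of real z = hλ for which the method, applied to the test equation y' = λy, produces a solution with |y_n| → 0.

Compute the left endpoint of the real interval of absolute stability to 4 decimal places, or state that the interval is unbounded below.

Test eqn y'=λy, z=hλ:
  k1=λy_n ⇒ h·k1=z·y_n;  k2=λ(1+5/16z)y_n ⇒ h·k2=z(1+5/16z)y_n
  y_{n+1}/y_n = 1 + 7/15z + 8/15z(1+5/16z) = 1 + z + 1/6z²
  R(z) = 1 + z + 1/6z².

Boundary: |R(x)|=1, x<0.
x=-1.26: |R|=0.0046
R=1: x+1/6x²=0 ⇒ x=−6=-6.0000; min R=1−1/(4·1/6)=-0.5000>−1
Confirm numerically:
  x=-5.877: |R|=0.87952 <1
  x=-5.177: |R|=0.28989 <1
  x=-3.402: |R|=0.47307 <1
  x=-3.323: |R|=0.48261 <1
  x=-6.556: |R|=1.60752 >1
  x=-6.100: |R|=1.10167 >1
Interval (-6.0000, 0).

z* = -6.0000.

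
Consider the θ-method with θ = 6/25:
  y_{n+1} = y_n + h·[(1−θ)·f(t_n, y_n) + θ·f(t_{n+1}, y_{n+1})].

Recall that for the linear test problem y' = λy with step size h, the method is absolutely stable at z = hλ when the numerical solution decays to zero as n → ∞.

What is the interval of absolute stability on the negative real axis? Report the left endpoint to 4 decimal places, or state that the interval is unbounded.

Set f=λy, z=hλ:
  y_{n+1} = y_n + z·[19/25·y_n + 6/25·y_{n+1}] ⇒ (1 − 6/25z)y_{n+1} = (1 + 19/25z)y_n
  ⇒ R(z) = (1 + 19/25z)/(1 − 6/25z).

Boundary: |R(x)|=1, x<0.
x=-0.68: |R|=0.4154
R=−1: 1+19/25x = −1+6/25x ⇒ -13/25x=2 ⇒ x=2/(-13/25)=-3.8462
Confirm numerically:
  x=-3.489: |R|=0.89892 <1
  x=-3.457: |R|=0.88940 <1
  x=-2.448: |R|=0.54203 <1
  x=-2.341: |R|=0.49887 <1
  x=-4.436: |R|=1.14856 >1
  x=-3.949: |R|=1.02746 >1
So |R|<1 on (-3.8462, 0).

z∈(-3.8462,0).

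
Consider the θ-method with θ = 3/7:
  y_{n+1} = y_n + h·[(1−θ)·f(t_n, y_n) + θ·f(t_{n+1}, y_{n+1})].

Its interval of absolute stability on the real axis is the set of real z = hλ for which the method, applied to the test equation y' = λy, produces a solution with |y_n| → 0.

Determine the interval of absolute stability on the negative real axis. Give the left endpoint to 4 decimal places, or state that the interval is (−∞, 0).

On y'=λy, z=hλ:
  y_{n+1} = y_n + z·[4/7·y_n + 3/7·y_{n+1}] ⇒ (1 − 3/7z)y_{n+1} = (1 + 4/7z)y_n
  so R(z) = (1 + 4/7z)/(1 − 3/7z).

Boundary: |R(x)|=1, x<0.
x=-1.17: |R|=0.2207
R=−1: 1+4/7x = −1+3/7x ⇒ -1/7x=2 ⇒ x=2/(-1/7)=-14.0000
Confirm numerically:
  x=-13.526: |R|=0.99004 <1
  x=-10.586: |R|=0.91191 <1
  x=-8.267: |R|=0.81972 <1
  x=-7.241: |R|=0.76468 <1
  x=-14.584: |R|=1.01151 >1
  x=-14.209: |R|=1.00421 >1
Interval (-14.0000, 0).

(-14.0000, 0).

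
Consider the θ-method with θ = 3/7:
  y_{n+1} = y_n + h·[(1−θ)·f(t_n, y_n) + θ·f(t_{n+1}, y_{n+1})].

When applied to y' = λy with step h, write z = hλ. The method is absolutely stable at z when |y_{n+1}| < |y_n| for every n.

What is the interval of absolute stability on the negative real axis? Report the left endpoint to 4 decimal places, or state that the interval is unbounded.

With y'=λy (z=hλ):
  y_{n+1} = y_n + z·[4/7·y_n + 3/7·y_{n+1}] ⇒ (1 − 3/7z)y_{n+1} = (1 + 4/7z)y_n
  Hence R(z) = (1 + 4/7z)/(1 − 3/7z).

Find x<0 with |R(x)|<1.
x=-1.58: |R|=0.0579
R=−1: 1+4/7x = −1+3/7x ⇒ -1/7x=2 ⇒ x=2/(-1/7)=-14.0000
Confirm numerically:
  x=-10.467: |R|=0.90800 <1
  x=-9.273: |R|=0.86424 <1
  x=-7.217: |R|=0.76325 <1
  x=-14.352: |R|=1.00703 >1
  x=-14.040: |R|=1.00081 >1
So |R|<1 on (-14.0000, 0).

(-14.0000, 0).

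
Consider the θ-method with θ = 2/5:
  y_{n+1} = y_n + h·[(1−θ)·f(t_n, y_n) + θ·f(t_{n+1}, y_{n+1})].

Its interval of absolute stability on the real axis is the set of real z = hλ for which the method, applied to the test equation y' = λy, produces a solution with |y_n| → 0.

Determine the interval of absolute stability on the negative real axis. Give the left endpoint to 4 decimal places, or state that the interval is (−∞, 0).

z∈(-10.0000,0).

With y'=λy (z=hλ):
  y_{n+1} = y_n + z·[3/5·y_n + 2/5·y_{n+1}] ⇒ (1 − 2/5z)y_{n+1} = (1 + 3/5z)y_n
  so R(z) = (1 + 3/5z)/(1 − 2/5z).

Find x<0 with |R(x)|<1.
x=-1.74: |R|=0.0259
R=−1: 1+3/5x = −1+2/5x ⇒ -1/5x=2 ⇒ x=2/(-1/5)=-10.0000
Confirm numerically:
  x=-9.284: |R|=0.96962 <1
  x=-8.784: |R|=0.94612 <1
  x=-6.647: |R|=0.81672 <1
  x=-4.677: |R|=0.62916 <1
  x=-10.534: |R|=1.02048 >1
  x=-10.314: |R|=1.01225 >1
Interval (-10.0000, 0).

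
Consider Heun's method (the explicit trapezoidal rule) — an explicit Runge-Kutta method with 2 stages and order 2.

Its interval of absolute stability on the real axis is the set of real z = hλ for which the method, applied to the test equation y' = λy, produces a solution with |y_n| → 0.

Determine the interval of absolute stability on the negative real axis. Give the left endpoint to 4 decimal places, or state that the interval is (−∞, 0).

On y'=λy, z=hλ:
  order 2, 2-stage ⇒ R(z)=1+z+z^2/2
  (e.g. R(-0.96)=0.50080, |R|=0.50080)

Boundary: |R(x)|=1, x<0.
x=-0.96: |R|=0.5008
|R(-1.79)|=0.8121 |R(-1.42)|=0.5882 |R(-0.8)|=0.5200
Bisect:
  x_lo=-2.5217 |R|=1.6578  x_hi=-0.1779 |R|=0.8379
  mid=-1.34982 |R|=0.56119 →hi
  mid=-1.93577 |R|=0.93784 →hi
  mid=-2.22875 |R|=1.25492 →lo
  mid=-2.08226 |R|=1.08565 →lo
  mid=-2.00902 |R|=1.00906 →lo
  mid=-1.97240 |R|=0.97278 →hi
  mid=-1.99071 |R|=0.99075 →hi
  mid=-1.99986 |R|=0.99986 →hi
  ...
  [-2.00001,-1.99986] ⇒ x*=-2.0000
Interval (-2.0000, 0).

z∈(-2.0000,0).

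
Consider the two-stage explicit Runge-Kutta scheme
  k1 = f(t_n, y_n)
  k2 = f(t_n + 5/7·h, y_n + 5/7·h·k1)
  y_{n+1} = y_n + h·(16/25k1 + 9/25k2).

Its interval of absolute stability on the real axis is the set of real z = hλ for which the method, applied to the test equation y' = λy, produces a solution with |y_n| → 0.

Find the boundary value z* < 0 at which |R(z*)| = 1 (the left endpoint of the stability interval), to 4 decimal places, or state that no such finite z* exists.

z* = -3.8889.

Set f=λy, z=hλ:
  k1=λy_n ⇒ h·k1=z·y_n;  k2=λ(1+5/7z)y_n ⇒ h·k2=z(1+5/7z)y_n
  y_{n+1}/y_n = 1 + 16/25z + 9/25z(1+5/7z) = 1 + z + 9/35z²
  ⇒ R(z) = 1 + z + 9/35z².

Find x<0 with |R(x)|<1.
x=-0.68: |R|=0.4389
R=1: x+9/35x²=0 ⇒ x=−35/9=-3.8889; min R=1−1/(4·9/35)=0.0278>−1
Confirm numerically:
  x=-2.196: |R|=0.04405 <1
  x=-2.175: |R|=0.04145 <1
  x=-1.855: |R|=0.02983 <1
  x=-1.663: |R|=0.04815 <1
  x=-4.046: |R|=1.16346 >1
  x=-4.036: |R|=1.15268 >1
  x=-4.034: |R|=1.15053 >1
Interval (-3.8889, 0).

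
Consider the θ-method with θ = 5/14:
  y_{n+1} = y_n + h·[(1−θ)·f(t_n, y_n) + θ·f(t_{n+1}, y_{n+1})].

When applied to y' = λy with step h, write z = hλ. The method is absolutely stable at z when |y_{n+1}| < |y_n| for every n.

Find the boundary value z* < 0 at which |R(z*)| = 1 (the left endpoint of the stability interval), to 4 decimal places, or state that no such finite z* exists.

z* = -7.0000.

On y'=λy, z=hλ:
  y_{n+1} = y_n + z·[9/14·y_n + 5/14·y_{n+1}] ⇒ (1 − 5/14z)y_{n+1} = (1 + 9/14z)y_n
  Hence R(z) = (1 + 9/14z)/(1 − 5/14z).

Need |R(x)|<1, x<0.
x=-0.51: |R|=0.5686
R=−1: 1+9/14x = −1+5/14x ⇒ -2/7x=2 ⇒ x=2/(-2/7)=-7.0000
Confirm numerically:
  x=-5.828: |R|=0.89133 <1
  x=-4.871: |R|=0.77797 <1
  x=-4.492: |R|=0.72485 <1
  x=-7.413: |R|=1.03235 >1
  x=-7.389: |R|=1.03054 >1
  x=-7.039: |R|=1.00317 >1
So |R|<1 on (-7.0000, 0).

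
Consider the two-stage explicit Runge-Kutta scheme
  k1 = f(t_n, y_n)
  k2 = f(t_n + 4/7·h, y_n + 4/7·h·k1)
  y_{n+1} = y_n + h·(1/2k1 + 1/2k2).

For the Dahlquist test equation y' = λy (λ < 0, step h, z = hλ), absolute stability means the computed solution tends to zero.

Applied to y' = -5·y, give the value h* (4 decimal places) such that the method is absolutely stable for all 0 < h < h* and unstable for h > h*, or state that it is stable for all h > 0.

(-3.5000,0); λ=-5 ⇒ h* = (7/2)/5 = 0.7000.

Test eqn y'=λy, z=hλ:
  k1=λy_n ⇒ h·k1=z·y_n;  k2=λ(1+4/7z)y_n ⇒ h·k2=z(1+4/7z)y_n
  y_{n+1}/y_n = 1 + 1/2z + 1/2z(1+4/7z) = 1 + z + 2/7z²
  so R(z) = 1 + z + 2/7z².

Find x<0 with |R(x)|<1.
x=-0.44: |R|=0.6153
R=1: x+2/7x²=0 ⇒ x=−7/2=-3.5000; min R=1−1/(4·2/7)=0.1250>−1
Confirm numerically:
  x=-2.682: |R|=0.37318 <1
  x=-2.247: |R|=0.19557 <1
  x=-2.142: |R|=0.16890 <1
  x=-1.564: |R|=0.13488 <1
  x=-4.004: |R|=1.57658 >1
  x=-3.689: |R|=1.19921 >1
Interval (-3.5000, 0).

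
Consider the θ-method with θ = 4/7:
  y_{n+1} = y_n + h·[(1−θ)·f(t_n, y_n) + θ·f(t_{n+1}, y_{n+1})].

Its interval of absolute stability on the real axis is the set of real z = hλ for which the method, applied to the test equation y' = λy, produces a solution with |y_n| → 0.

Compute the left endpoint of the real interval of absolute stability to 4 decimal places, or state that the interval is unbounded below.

(−∞, 0) — no finite endpoint.

Set f=λy, z=hλ:
  y_{n+1} = y_n + z·[3/7·y_n + 4/7·y_{n+1}] ⇒ (1 − 4/7z)y_{n+1} = (1 + 3/7z)y_n
  R(z) = (1 + 3/7z)/(1 − 4/7z).

Solve |R(x)|<1 on ℝ⁻.
x=-1.49: |R|=0.1952
x=-2: |R|=0.0667
x=-10: |R|=0.4894
x=-100: |R|=0.7199
θ=4/7≥1/2 ⇒ |1+3/7x|<|1−4/7x| ∀x<0 ⇒ interval (−∞,0).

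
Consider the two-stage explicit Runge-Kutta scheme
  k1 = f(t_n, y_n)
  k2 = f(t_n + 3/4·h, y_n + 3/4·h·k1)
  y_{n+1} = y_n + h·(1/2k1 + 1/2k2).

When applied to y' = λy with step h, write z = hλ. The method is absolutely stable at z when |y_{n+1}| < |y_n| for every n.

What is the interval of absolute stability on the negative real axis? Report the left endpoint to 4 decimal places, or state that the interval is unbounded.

On y'=λy, z=hλ:
  k1=λy_n ⇒ h·k1=z·y_n;  k2=λ(1+3/4z)y_n ⇒ h·k2=z(1+3/4z)y_n
  y_{n+1}/y_n = 1 + 1/2z + 1/2z(1+3/4z) = 1 + z + 3/8z²
  Hence R(z) = 1 + z + 3/8z².

Need |R(x)|<1, x<0.
x=-0.58: |R|=0.5462
R=1: x+3/8x²=0 ⇒ x=−8/3=-2.6667; min R=1−1/(4·3/8)=0.3333>−1
Confirm numerically:
  x=-2.521: |R|=0.86229 <1
  x=-1.393: |R|=0.33467 <1
  x=-1.069: |R|=0.35954 <1
  x=-2.872: |R|=1.22114 >1
  x=-2.729: |R|=1.06379 >1
Interval (-2.6667, 0).

(-2.6667, 0).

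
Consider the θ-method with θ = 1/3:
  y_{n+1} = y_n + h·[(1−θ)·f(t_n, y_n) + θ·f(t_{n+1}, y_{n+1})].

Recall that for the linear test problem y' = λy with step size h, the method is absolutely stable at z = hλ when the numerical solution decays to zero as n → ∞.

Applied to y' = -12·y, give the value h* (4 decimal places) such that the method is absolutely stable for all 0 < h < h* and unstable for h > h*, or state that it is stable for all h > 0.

On y'=λy, z=hλ:
  y_{n+1} = y_n + z·[2/3·y_n + 1/3·y_{n+1}] ⇒ (1 − 1/3z)y_{n+1} = (1 + 2/3z)y_n
  so R(z) = (1 + 2/3z)/(1 − 1/3z).

Need |R(x)|<1, x<0.
x=-1.1: |R|=0.1951
R=−1: 1+2/3x = −1+1/3x ⇒ -1/3x=2 ⇒ x=2/(-1/3)=-6.0000
Confirm numerically:
  x=-4.641: |R|=0.82214 <1
  x=-4.183: |R|=0.74704 <1
  x=-3.304: |R|=0.57234 <1
  x=-2.551: |R|=0.37867 <1
  x=-6.571: |R|=1.05966 >1
  x=-6.473: |R|=1.04993 >1
  x=-6.410: |R|=1.04357 >1
Interval (-6.0000, 0).

(-6.0000,0); λ=-12 ⇒ h* = (6)/12 = 0.5000.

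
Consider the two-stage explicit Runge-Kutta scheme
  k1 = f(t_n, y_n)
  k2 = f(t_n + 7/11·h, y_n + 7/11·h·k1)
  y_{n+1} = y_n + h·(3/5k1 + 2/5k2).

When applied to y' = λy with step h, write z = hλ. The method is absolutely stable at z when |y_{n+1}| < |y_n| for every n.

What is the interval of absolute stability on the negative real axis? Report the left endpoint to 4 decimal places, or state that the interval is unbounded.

z∈(-3.9286,0).

Set f=λy, z=hλ:
  k1=λy_n ⇒ h·k1=z·y_n;  k2=λ(1+7/11z)y_n ⇒ h·k2=z(1+7/11z)y_n
  y_{n+1}/y_n = 1 + 3/5z + 2/5z(1+7/11z) = 1 + z + 14/55z²
  ⇒ R(z) = 1 + z + 14/55z².

Find x<0 with |R(x)|<1.
x=-0.64: |R|=0.4643
R=1: x+14/55x²=0 ⇒ x=−55/14=-3.9286; min R=1−1/(4·14/55)=0.0179>−1
Confirm numerically:
  x=-3.686: |R|=0.77241 <1
  x=-2.877: |R|=0.22991 <1
  x=-1.807: |R|=0.02415 <1
  x=-4.069: |R|=1.14545 >1
  x=-4.018: |R|=1.09146 >1
Interval (-3.9286, 0).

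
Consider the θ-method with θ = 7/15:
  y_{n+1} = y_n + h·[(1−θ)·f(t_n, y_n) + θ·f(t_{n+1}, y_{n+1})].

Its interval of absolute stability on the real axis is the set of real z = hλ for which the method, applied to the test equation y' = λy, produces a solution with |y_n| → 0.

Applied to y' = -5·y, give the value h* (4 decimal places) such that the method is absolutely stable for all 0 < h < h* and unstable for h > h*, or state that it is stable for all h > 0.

Test eqn y'=λy, z=hλ:
  y_{n+1} = y_n + z·[8/15·y_n + 7/15·y_{n+1}] ⇒ (1 − 7/15z)y_{n+1} = (1 + 8/15z)y_n
  ⇒ R(z) = (1 + 8/15z)/(1 − 7/15z).

Boundary: |R(x)|=1, x<0.
x=-1.39: |R|=0.1569
R=−1: 1+8/15x = −1+7/15x ⇒ -1/15x=2 ⇒ x=2/(-1/15)=-30.0000
Confirm numerically:
  x=-18.696: |R|=0.92251 <1
  x=-15.785: |R|=0.88673 <1
  x=-14.466: |R|=0.86639 <1
  x=-30.440: |R|=1.00193 >1
  x=-30.423: |R|=1.00186 >1
Stable set (-30.0000, 0).

(-30.0000,0); λ=-5 ⇒ h* = (30)/5 = 6.0000.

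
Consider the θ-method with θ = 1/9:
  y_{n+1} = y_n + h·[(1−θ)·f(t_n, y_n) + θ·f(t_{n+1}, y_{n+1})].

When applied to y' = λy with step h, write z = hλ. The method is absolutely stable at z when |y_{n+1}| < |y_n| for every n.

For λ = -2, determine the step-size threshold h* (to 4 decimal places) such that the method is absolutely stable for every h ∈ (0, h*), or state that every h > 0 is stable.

(-2.5714,0); λ=-2 ⇒ h* = (18/7)/2 = 1.2857.

Set f=λy, z=hλ:
  y_{n+1} = y_n + z·[8/9·y_n + 1/9·y_{n+1}] ⇒ (1 − 1/9z)y_{n+1} = (1 + 8/9z)y_n
  ⇒ R(z) = (1 + 8/9z)/(1 − 1/9z).

Find x<0 with |R(x)|<1.
x=-0.6: |R|=0.4375
R=−1: 1+8/9x = −1+1/9x ⇒ -7/9x=2 ⇒ x=2/(-7/9)=-2.5714
Confirm numerically:
  x=-2.439: |R|=0.91896 <1
  x=-2.310: |R|=0.83820 <1
  x=-2.001: |R|=0.63703 <1
  x=-3.086: |R|=1.29803 >1
  x=-2.887: |R|=1.18583 >1
  x=-2.713: |R|=1.08461 >1
Interval (-2.5714, 0).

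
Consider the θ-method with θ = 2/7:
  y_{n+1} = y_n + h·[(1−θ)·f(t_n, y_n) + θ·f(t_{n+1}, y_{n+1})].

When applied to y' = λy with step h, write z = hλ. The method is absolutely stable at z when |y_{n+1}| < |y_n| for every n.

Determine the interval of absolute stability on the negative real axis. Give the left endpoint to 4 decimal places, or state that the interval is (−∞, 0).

On y'=λy, z=hλ:
  y_{n+1} = y_n + z·[5/7·y_n + 2/7·y_{n+1}] ⇒ (1 − 2/7z)y_{n+1} = (1 + 5/7z)y_n
  ⇒ R(z) = (1 + 5/7z)/(1 − 2/7z).

Boundary: |R(x)|=1, x<0.
x=-0.53: |R|=0.5397
R=−1: 1+5/7x = −1+2/7x ⇒ -3/7x=2 ⇒ x=2/(-3/7)=-4.6667
Confirm numerically:
  x=-4.420: |R|=0.95328 <1
  x=-2.554: |R|=0.47654 <1
  x=-2.526: |R|=0.46714 <1
  x=-5.071: |R|=1.07076 >1
  x=-5.040: |R|=1.06557 >1
Interval (-4.6667, 0).

(-4.6667, 0).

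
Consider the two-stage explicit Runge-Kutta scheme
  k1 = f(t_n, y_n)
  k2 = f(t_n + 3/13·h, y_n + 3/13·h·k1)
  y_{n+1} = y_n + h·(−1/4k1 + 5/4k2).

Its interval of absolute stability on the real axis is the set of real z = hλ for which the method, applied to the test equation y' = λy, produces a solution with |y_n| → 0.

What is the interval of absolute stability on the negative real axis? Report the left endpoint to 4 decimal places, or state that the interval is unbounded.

z∈(-3.4667,0).

Test eqn y'=λy, z=hλ:
  k1=λy_n ⇒ h·k1=z·y_n;  k2=λ(1+3/13z)y_n ⇒ h·k2=z(1+3/13z)y_n
  y_{n+1}/y_n = 1 − 1/4z + 5/4z(1+3/13z) = 1 + z + 15/52z²
  so R(z) = 1 + z + 15/52z².

Find x<0 with |R(x)|<1.
x=-0.78: |R|=0.3955
R=1: x+15/52x²=0 ⇒ x=−52/15=-3.4667; min R=1−1/(4·15/52)=0.1333>−1
Confirm numerically:
  x=-3.122: |R|=0.68960 <1
  x=-2.345: |R|=0.24126 <1
  x=-1.514: |R|=0.14721 <1
  x=-1.401: |R|=0.16519 <1
  x=-3.883: |R|=1.46633 >1
  x=-3.624: |R|=1.16447 >1
  x=-3.548: |R|=1.08324 >1
Interval (-3.4667, 0).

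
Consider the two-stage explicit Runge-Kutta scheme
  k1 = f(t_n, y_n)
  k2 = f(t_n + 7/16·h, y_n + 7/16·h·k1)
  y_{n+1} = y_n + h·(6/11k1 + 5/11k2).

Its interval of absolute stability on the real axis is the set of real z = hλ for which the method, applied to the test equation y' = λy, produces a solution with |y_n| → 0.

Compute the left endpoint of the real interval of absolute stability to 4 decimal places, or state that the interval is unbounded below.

left endpoint -5.0286.

Test eqn y'=λy, z=hλ:
  k1=λy_n ⇒ h·k1=z·y_n;  k2=λ(1+7/16z)y_n ⇒ h·k2=z(1+7/16z)y_n
  y_{n+1}/y_n = 1 + 6/11z + 5/11z(1+7/16z) = 1 + z + 35/176z²
  R(z) = 1 + z + 35/176z².

Need |R(x)|<1, x<0.
x=-0.56: |R|=0.5024
R=1: x+35/176x²=0 ⇒ x=−176/35=-5.0286; min R=1−1/(4·35/176)=-0.2571>−1
Confirm numerically:
  x=-4.350: |R|=0.41300 <1
  x=-3.716: |R|=0.03004 <1
  x=-2.881: |R|=0.23040 <1
  x=-2.415: |R|=0.25518 <1
  x=-5.452: |R|=1.45908 >1
  x=-5.197: |R|=1.17407 >1
  x=-5.140: |R|=1.11390 >1
So |R|<1 on (-5.0286, 0).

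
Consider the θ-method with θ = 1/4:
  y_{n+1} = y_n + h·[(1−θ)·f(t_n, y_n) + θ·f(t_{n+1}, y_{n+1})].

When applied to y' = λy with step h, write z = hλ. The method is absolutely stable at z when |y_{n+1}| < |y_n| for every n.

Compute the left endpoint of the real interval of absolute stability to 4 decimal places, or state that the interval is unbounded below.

left endpoint -4.0000.

With y'=λy (z=hλ):
  y_{n+1} = y_n + z·[3/4·y_n + 1/4·y_{n+1}] ⇒ (1 − 1/4z)y_{n+1} = (1 + 3/4z)y_n
  Hence R(z) = (1 + 3/4z)/(1 − 1/4z).

Need |R(x)|<1, x<0.
x=-1.24: |R|=0.0534
R=−1: 1+3/4x = −1+1/4x ⇒ -1/2x=2 ⇒ x=2/(-1/2)=-4.0000
Confirm numerically:
  x=-3.883: |R|=0.97032 <1
  x=-3.304: |R|=0.80942 <1
  x=-2.546: |R|=0.55576 <1
  x=-2.235: |R|=0.43384 <1
  x=-4.436: |R|=1.10337 >1
  x=-4.206: |R|=1.05021 >1
  x=-4.156: |R|=1.03825 >1
So |R|<1 on (-4.0000, 0).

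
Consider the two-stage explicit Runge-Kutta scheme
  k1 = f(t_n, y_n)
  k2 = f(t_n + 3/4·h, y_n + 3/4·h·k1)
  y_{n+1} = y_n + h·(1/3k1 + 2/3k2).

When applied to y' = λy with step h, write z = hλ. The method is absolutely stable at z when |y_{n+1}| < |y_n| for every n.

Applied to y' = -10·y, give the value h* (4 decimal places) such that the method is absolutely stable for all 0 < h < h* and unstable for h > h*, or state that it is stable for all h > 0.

(-2.0000,0); λ=-10 ⇒ h* = (2)/10 = 0.2000.

On y'=λy, z=hλ:
  k1=λy_n ⇒ h·k1=z·y_n;  k2=λ(1+3/4z)y_n ⇒ h·k2=z(1+3/4z)y_n
  y_{n+1}/y_n = 1 + 1/3z + 2/3z(1+3/4z) = 1 + z + 1/2z²
  so R(z) = 1 + z + 1/2z².

Boundary: |R(x)|=1, x<0.
x=-0.84: |R|=0.5128
R=1: x+1/2x²=0 ⇒ x=−2=-2.0000; min R=1−1/(4·1/2)=0.5000>−1
Confirm numerically:
  x=-1.788: |R|=0.81047 <1
  x=-1.561: |R|=0.65736 <1
  x=-1.110: |R|=0.50605 <1
  x=-2.358: |R|=1.42208 >1
  x=-2.263: |R|=1.29758 >1
  x=-2.125: |R|=1.13281 >1
Stable set (-2.0000, 0).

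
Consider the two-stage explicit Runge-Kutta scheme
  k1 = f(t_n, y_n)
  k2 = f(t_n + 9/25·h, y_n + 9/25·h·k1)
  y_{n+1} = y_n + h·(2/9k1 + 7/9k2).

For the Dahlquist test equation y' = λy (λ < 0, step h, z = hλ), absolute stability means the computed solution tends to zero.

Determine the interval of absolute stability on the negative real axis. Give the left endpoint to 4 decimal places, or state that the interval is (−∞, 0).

On y'=λy, z=hλ:
  k1=λy_n ⇒ h·k1=z·y_n;  k2=λ(1+9/25z)y_n ⇒ h·k2=z(1+9/25z)y_n
  y_{n+1}/y_n = 1 + 2/9z + 7/9z(1+9/25z) = 1 + z + 7/25z²
  Hence R(z) = 1 + z + 7/25z².

Find x<0 with |R(x)|<1.
x=-0.86: |R|=0.3471
R=1: x+7/25x²=0 ⇒ x=−25/7=-3.5714; min R=1−1/(4·7/25)=0.1071>−1
Confirm numerically:
  x=-3.526: |R|=0.95515 <1
  x=-2.868: |R|=0.43512 <1
  x=-2.712: |R|=0.34738 <1
  x=-1.496: |R|=0.13064 <1
  x=-3.722: |R|=1.15692 >1
  x=-3.715: |R|=1.14934 >1
Stable set (-3.5714, 0).

z∈(-3.5714,0).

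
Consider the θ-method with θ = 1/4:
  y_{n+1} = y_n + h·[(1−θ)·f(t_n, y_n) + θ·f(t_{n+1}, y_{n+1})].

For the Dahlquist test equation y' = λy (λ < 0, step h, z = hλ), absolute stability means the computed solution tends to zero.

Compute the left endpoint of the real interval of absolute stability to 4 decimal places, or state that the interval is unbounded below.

left endpoint -4.0000.

Set f=λy, z=hλ:
  y_{n+1} = y_n + z·[3/4·y_n + 1/4·y_{n+1}] ⇒ (1 − 1/4z)y_{n+1} = (1 + 3/4z)y_n
  so R(z) = (1 + 3/4z)/(1 − 1/4z).

Need |R(x)|<1, x<0.
x=-1.41: |R|=0.0425
R=−1: 1+3/4x = −1+1/4x ⇒ -1/2x=2 ⇒ x=2/(-1/2)=-4.0000
Confirm numerically:
  x=-3.955: |R|=0.98869 <1
  x=-3.783: |R|=0.94424 <1
  x=-3.473: |R|=0.85896 <1
  x=-2.932: |R|=0.69186 <1
  x=-4.287: |R|=1.06927 >1
  x=-4.252: |R|=1.06108 >1
Stable set (-4.0000, 0).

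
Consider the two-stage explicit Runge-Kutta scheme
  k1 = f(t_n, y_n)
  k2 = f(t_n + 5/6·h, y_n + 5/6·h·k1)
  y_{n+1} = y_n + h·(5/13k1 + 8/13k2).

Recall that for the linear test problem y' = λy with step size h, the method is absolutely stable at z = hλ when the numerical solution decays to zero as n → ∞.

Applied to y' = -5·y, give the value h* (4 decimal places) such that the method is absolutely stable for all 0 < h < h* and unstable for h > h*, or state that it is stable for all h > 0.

(-1.9500,0); λ=-5 ⇒ h* = (39/20)/5 = 0.3900.

With y'=λy (z=hλ):
  k1=λy_n ⇒ h·k1=z·y_n;  k2=λ(1+5/6z)y_n ⇒ h·k2=z(1+5/6z)y_n
  y_{n+1}/y_n = 1 + 5/13z + 8/13z(1+5/6z) = 1 + z + 20/39z²
  so R(z) = 1 + z + 20/39z².

Boundary: |R(x)|=1, x<0.
x=-1.3: |R|=0.5667
R=1: x+20/39x²=0 ⇒ x=−39/20=-1.9500; min R=1−1/(4·20/39)=0.5125>−1
Confirm numerically:
  x=-1.719: |R|=0.79636 <1
  x=-1.645: |R|=0.74271 <1
  x=-0.894: |R|=0.51586 <1
  x=-0.787: |R|=0.53063 <1
  x=-2.456: |R|=1.63730 >1
  x=-2.006: |R|=1.05761 >1
Interval (-1.9500, 0).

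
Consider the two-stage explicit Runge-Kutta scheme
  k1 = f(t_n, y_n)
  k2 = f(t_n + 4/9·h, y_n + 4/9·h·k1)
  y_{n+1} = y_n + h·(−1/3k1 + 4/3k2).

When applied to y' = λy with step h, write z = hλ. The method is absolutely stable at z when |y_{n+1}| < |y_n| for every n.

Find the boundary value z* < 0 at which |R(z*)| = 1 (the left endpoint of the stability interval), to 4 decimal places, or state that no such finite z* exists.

left endpoint -1.6875.

Test eqn y'=λy, z=hλ:
  k1=λy_n ⇒ h·k1=z·y_n;  k2=λ(1+4/9z)y_n ⇒ h·k2=z(1+4/9z)y_n
  y_{n+1}/y_n = 1 − 1/3z + 4/3z(1+4/9z) = 1 + z + 16/27z²
  so R(z) = 1 + z + 16/27z².

Find x<0 with |R(x)|<1.
x=-1.03: |R|=0.5987
R=1: x+16/27x²=0 ⇒ x=−27/16=-1.6875; min R=1−1/(4·16/27)=0.5781>−1
Confirm numerically:
  x=-1.662: |R|=0.97489 <1
  x=-1.469: |R|=0.80979 <1
  x=-1.056: |R|=0.60482 <1
  x=-2.085: |R|=1.49113 >1
  x=-1.797: |R|=1.11661 >1
  x=-1.771: |R|=1.08763 >1
So |R|<1 on (-1.6875, 0).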